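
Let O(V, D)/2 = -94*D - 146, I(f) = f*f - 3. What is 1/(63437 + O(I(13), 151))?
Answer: 1/34757 ≈ 2.8771e-5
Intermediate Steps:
I(f) = -3 + f**2 (I(f) = f**2 - 3 = -3 + f**2)
O(V, D) = -292 - 188*D (O(V, D) = 2*(-94*D - 146) = 2*(-146 - 94*D) = -292 - 188*D)
1/(63437 + O(I(13), 151)) = 1/(63437 + (-292 - 188*151)) = 1/(63437 + (-292 - 28388)) = 1/(63437 - 28680) = 1/34757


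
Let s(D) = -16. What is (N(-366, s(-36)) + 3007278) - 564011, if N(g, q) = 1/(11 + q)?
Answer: 12216334/5 ≈ 2.4433e+6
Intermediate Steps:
(N(-366, s(-36)) + 3007278) - 564011 = (1/(11 - 16) + 3007278) - 564011 = (1/(-5) + 3007278) - 564011 = (-1/5 + 3007278) - 564011 = 15036389/5 - 564011 = 12216334/5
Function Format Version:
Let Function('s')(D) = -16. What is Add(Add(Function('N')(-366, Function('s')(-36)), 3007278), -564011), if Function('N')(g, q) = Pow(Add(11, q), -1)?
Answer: Rational(12216334, 5) ≈ 2.4433e+6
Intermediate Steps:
Add(Add(Function('N')(-366, Function('s')(-36)), 3007278), -564011) = Add(Add(Pow(Add(11, -16), -1), 3007278), -564011) = Add(Add(Pow(-5, -1), 3007278), -564011) = Add(Add(Rational(-1, 5), 3007278), -564011) = Add(Rational(15036389, 5), -564011) = Rational(12216334, 5)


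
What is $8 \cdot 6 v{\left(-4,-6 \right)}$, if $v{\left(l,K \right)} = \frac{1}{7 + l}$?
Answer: $16$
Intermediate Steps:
$8 \cdot 6 v{\left(-4,-6 \right)} = \frac{8 \cdot 6}{7 - 4} = \frac{48}{3} = 48 \cdot \frac{1}{3} = 16$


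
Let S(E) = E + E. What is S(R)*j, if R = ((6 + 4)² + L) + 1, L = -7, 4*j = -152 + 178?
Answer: 1222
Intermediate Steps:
j = 13/2 (j = (-152 + 178)/4 = (¼)*26 = 13/2 ≈ 6.5000)
R = 94 (R = ((6 + 4)² - 7) + 1 = (10² - 7) + 1 = (100 - 7) + 1 = 93 + 1 = 94)
S(E) = 2*E
S(R)*j = (2*94)*(13/2) = 188*(13/2) = 1222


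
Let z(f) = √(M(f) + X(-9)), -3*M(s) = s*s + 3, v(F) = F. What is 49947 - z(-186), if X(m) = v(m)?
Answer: 49947 - I*√11542 ≈ 49947.0 - 107.43*I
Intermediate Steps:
M(s) = -1 - s²/3 (M(s) = -(s*s + 3)/3 = -(s² + 3)/3 = -(3 + s²)/3 = -1 - s²/3)
X(m) = m
z(f) = √(-10 - f²/3) (z(f) = √((-1 - f²/3) - 9) = √(-10 - f²/3))
49947 - z(-186) = 49947 - √(-90 - 3*(-186)²)/3 = 49947 - √(-90 - 3*34596)/3 = 49947 - √(-90 - 103788)/3 = 49947 - √(-103878)/3 = 49947 - 3*I*√11542/3 = 49947 - I*√11542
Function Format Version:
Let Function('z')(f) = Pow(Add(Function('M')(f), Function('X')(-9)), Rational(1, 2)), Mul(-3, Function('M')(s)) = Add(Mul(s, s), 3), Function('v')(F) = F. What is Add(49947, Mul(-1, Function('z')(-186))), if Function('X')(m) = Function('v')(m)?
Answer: Add(49947, Mul(-1, I, Pow(11542, Rational(1, 2)))) ≈ Add(49947., Mul(-107.43, I))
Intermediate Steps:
Function('M')(s) = Add(-1, Mul(Rational(-1, 3), Pow(s, 2))) (Function('M')(s) = Mul(Rational(-1, 3), Add(Mul(s, s), 3)) = Mul(Rational(-1, 3), Add(Pow(s, 2), 3)) = Mul(Rational(-1, 3), Add(3, Pow(s, 2))) = Add(-1, Mul(Rational(-1, 3), Pow(s, 2))))
Function('X')(m) = m
Function('z')(f) = Pow(Add(-10, Mul(Rational(-1, 3), Pow(f, 2))), Rational(1, 2)) (Function('z')(f) = Pow(Add(Add(-1, Mul(Rational(-1, 3), Pow(f, 2))), -9), Rational(1, 2)) = Pow(Add(-10, Mul(Rational(-1, 3), Pow(f, 2))), Rational(1, 2)))
Add(49947, Mul(-1, Function('z')(-186))) = Add(49947, Mul(-1, Mul(Rational(1, 3), Pow(Add(-90, Mul(-3, Pow(-186, 2))), Rational(1, 2))))) = Add(49947, Mul(-1, Mul(Rational(1, 3), Pow(Add(-90, Mul(-3, 34596)), Rational(1, 2))))) = Add(49947, Mul(-1, Mul(Rational(1, 3), Pow(Add(-90, -103788), Rational(1, 2))))) = Add(49947, Mul(-1, Mul(Rational(1, 3), Pow(-103878, Rational(1, 2))))) = Add(49947, Mul(-1, Mul(Rational(1, 3), Mul(3, I, Pow(11542, Rational(1, 2)))))) = Add(49947, Mul(-1, Mul(I, Pow(11542, Rational(1, 2))))) = Add(49947, Mul(-1, I, Pow(11542, Rational(1, 2))))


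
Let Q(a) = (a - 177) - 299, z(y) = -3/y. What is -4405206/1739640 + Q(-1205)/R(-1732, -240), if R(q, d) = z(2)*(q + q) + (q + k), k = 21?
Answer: -2971785/985796 ≈ -3.0146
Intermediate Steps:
Q(a) = -476 + a (Q(a) = (-177 + a) - 299 = -476 + a)
R(q, d) = 21 - 2*q (R(q, d) = (-3/2)*(q + q) + (q + 21) = (-3*½)*(2*q) + (21 + q) = -3*q + (21 + q) = 21 - 2*q)
-4405206/1739640 + Q(-1205)/R(-1732, -240) = -4405206/1739640 + (-476 - 1205)/(21 - 2*(-1732)) = -4405206*1/1739640 - 1681/(21 + 3464) = -734201/289940 - 1681/3485 = -734201/289940 - 1681*1/3485 = -734201/289940 - 41/85 = -2971785/985796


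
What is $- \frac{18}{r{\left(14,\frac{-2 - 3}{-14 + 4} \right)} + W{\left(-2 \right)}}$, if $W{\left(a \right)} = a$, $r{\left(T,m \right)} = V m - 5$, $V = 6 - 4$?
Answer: $3$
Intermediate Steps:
$V = 2$
$r{\left(T,m \right)} = -5 + 2 m$ ($r{\left(T,m \right)} = 2 m - 5 = -5 + 2 m$)
$- \frac{18}{r{\left(14,\frac{-2 - 3}{-14 + 4} \right)} + W{\left(-2 \right)}} = - \frac{18}{\left(-5 + 2 \frac{-2 - 3}{-14 + 4}\right) - 2} = - \frac{18}{\left(-5 + 2 \left(- \frac{5}{-10}\right)\right) - 2} = - \frac{18}{\left(-5 + 2 \left(\left(-5\right) \left(- \frac{1}{10}\right)\right)\right) - 2} = - \frac{18}{\left(-5 + 2 \cdot \frac{1}{2}\right) - 2} = - \frac{18}{\left(-5 + 1\right) - 2} = - \frac{18}{-4 - 2} = - \frac{18}{-6} = \left(-18\right) \left(- \frac{1}{6}\right) = 3$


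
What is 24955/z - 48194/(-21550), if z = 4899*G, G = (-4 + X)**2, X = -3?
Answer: 37598752/16065525 ≈ 2.3403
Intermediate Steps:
G = 49 (G = (-4 - 3)**2 = (-7)**2 = 49)
z = 240051 (z = 4899*49 = 240051)
24955/z - 48194/(-21550) = 24955/240051 - 48194/(-21550) = 24955*(1/240051) - 48194*(-1/21550) = 155/1491 + 24097/10775 = 37598752/16065525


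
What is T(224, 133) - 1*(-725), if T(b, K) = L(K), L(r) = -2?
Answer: 723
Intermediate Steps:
T(b, K) = -2
T(224, 133) - 1*(-725) = -2 - 1*(-725) = -2 + 725 = 723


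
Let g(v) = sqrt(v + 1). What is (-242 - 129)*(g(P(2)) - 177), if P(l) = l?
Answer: 65667 - 371*sqrt(3) ≈ 65024.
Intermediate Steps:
g(v) = sqrt(1 + v)
(-242 - 129)*(g(P(2)) - 177) = (-242 - 129)*(sqrt(1 + 2) - 177) = -371*(sqrt(3) - 177) = -371*(-177 + sqrt(3)) = 65667 - 371*sqrt(3)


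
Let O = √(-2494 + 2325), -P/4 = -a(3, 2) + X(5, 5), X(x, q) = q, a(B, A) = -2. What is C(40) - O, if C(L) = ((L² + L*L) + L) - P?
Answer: 3268 - 13*I ≈ 3268.0 - 13.0*I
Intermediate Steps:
P = -28 (P = -4*(-1*(-2) + 5) = -4*(2 + 5) = -4*7 = -28)
O = 13*I (O = √(-169) = 13*I ≈ 13.0*I)
C(L) = 28 + L + 2*L² (C(L) = ((L² + L*L) + L) - 1*(-28) = ((L² + L²) + L) + 28 = (2*L² + L) + 28 = (L + 2*L²) + 28 = 28 + L + 2*L²)
C(40) - O = (28 + 40 + 2*40²) - 13*I = (28 + 40 + 2*1600) - 13*I = (28 + 40 + 3200) - 13*I = 3268 - 13*I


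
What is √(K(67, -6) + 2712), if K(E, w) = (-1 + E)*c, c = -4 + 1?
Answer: √2514 ≈ 50.140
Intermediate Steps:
c = -3
K(E, w) = 3 - 3*E (K(E, w) = (-1 + E)*(-3) = 3 - 3*E)
√(K(67, -6) + 2712) = √((3 - 3*67) + 2712) = √((3 - 201) + 2712) = √(-198 + 2712) = √2514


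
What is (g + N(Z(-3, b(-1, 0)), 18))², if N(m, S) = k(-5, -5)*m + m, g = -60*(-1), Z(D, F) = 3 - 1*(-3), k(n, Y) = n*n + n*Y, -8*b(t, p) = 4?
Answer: 133956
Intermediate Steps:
b(t, p) = -½ (b(t, p) = -⅛*4 = -½)
k(n, Y) = n² + Y*n
Z(D, F) = 6 (Z(D, F) = 3 + 3 = 6)
g = 60
N(m, S) = 51*m (N(m, S) = (-5*(-5 - 5))*m + m = (-5*(-10))*m + m = 50*m + m = 51*m)
(g + N(Z(-3, b(-1, 0)), 18))² = (60 + 51*6)² = (60 + 306)² = 366² = 133956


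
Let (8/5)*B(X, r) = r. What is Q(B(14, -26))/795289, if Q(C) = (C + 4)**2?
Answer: 2401/12724624 ≈ 0.00018869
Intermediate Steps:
B(X, r) = 5*r/8
Q(C) = (4 + C)**2
Q(B(14, -26))/795289 = (4 + (5/8)*(-26))**2/795289 = (4 - 65/4)**2*(1/795289) = (-49/4)**2*(1/795289) = (2401/16)*(1/795289) = 2401/12724624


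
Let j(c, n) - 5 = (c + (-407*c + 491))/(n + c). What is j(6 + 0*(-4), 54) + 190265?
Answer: 2282851/12 ≈ 1.9024e+5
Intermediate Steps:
j(c, n) = 5 + (491 - 406*c)/(c + n) (j(c, n) = 5 + (c + (-407*c + 491))/(n + c) = 5 + (c + (491 - 407*c))/(c + n) = 5 + (491 - 406*c)/(c + n))
j(6 + 0*(-4), 54) + 190265 = (491 - 401*(6 + 0*(-4)) + 5*54)/((6 + 0*(-4)) + 54) + 190265 = (491 - 401*(6 + 0) + 270)/((6 + 0) + 54) + 190265 = (491 - 401*6 + 270)/(6 + 54) + 190265 = (491 - 2406 + 270)/60 + 190265 = (1/60)*(-1645) + 190265 = -329/12 + 190265 = 2282851/12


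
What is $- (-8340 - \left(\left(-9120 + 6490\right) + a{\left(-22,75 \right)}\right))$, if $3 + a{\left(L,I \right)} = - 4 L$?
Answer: $5795$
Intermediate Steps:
$a{\left(L,I \right)} = -3 - 4 L$
$- (-8340 - \left(\left(-9120 + 6490\right) + a{\left(-22,75 \right)}\right)) = - (-8340 - \left(\left(-9120 + 6490\right) - -85\right)) = - (-8340 - \left(-2630 + \left(-3 + 88\right)\right)) = - (-8340 - \left(-2630 + 85\right)) = - (-8340 - -2545) = - (-8340 + 2545) = \left(-1\right) \left(-5795\right) = 5795$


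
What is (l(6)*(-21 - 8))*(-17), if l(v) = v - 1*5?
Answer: 493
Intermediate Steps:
l(v) = -5 + v (l(v) = v - 5 = -5 + v)
(l(6)*(-21 - 8))*(-17) = ((-5 + 6)*(-21 - 8))*(-17) = (1*(-29))*(-17) = -29*(-17) = 493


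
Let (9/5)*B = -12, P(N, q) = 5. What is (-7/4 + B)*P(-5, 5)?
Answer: -505/12 ≈ -42.083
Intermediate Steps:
B = -20/3 (B = (5/9)*(-12) = -20/3 ≈ -6.6667)
(-7/4 + B)*P(-5, 5) = (-7/4 - 20/3)*5 = -101/12*5 = -505/12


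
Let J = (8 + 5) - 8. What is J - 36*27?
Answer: -967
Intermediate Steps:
J = 5 (J = 13 - 8 = 5)
J - 36*27 = 5 - 36*27 = 5 - 972 = -967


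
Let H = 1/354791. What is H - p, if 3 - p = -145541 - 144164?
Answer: -102785791027/354791 ≈ -2.8971e+5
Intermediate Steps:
p = 289708 (p = 3 - (-145541 - 144164) = 3 - 1*(-289705) = 3 + 289705 = 289708)
H = 1/354791 ≈ 2.8186e-6
H - p = 1/354791 - 1*289708 = 1/354791 - 289708 = -102785791027/354791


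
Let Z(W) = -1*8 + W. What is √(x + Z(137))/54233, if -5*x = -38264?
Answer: √194545/271165 ≈ 0.0016266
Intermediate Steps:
Z(W) = -8 + W
x = 38264/5 (x = -⅕*(-38264) = 38264/5 ≈ 7652.8)
√(x + Z(137))/54233 = √(38264/5 + (-8 + 137))/54233 = √(38264/5 + 129)*(1/54233) = √(38909/5)*(1/54233) = (√194545/5)*(1/54233) = √194545/271165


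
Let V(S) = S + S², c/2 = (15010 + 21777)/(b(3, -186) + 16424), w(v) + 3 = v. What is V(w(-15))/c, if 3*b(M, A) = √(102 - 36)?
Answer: 2512872/36787 + 51*√66/36787 ≈ 68.320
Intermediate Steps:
w(v) = -3 + v
b(M, A) = √66/3 (b(M, A) = √(102 - 36)/3 = √66/3)
c = 73574/(16424 + √66/3) (c = 2*((15010 + 21777)/(√66/3 + 16424)) = 2*(36787/(16424 + √66/3)) = 73574/(16424 + √66/3) ≈ 4.4789)
V(w(-15))/c = ((-3 - 15)*(1 + (-3 - 15)))/(1812569064/404621653 - 36787*√66/404621653) = (-18*(1 - 18))/(1812569064/404621653 - 36787*√66/404621653) = (-18*(-17))/(1812569064/404621653 - 36787*√66/404621653) = 306/(1812569064/404621653 - 36787*√66/404621653)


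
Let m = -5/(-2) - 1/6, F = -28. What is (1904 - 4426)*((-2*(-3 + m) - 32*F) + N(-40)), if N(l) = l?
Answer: -6486584/3 ≈ -2.1622e+6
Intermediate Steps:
m = 7/3 (m = -5*(-½) - 1*⅙ = 5/2 - ⅙ = 7/3 ≈ 2.3333)
(1904 - 4426)*((-2*(-3 + m) - 32*F) + N(-40)) = (1904 - 4426)*((-2*(-3 + 7/3) - 32*(-28)) - 40) = -2522*((-2*(-⅔) + 896) - 40) = -2522*((4/3 + 896) - 40) = -2522*(2692/3 - 40) = -2522*2572/3 = -6486584/3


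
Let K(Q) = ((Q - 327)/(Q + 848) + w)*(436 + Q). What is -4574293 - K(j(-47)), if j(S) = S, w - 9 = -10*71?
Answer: -3445439318/801 ≈ -4.3014e+6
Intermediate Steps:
w = -701 (w = 9 - 10*71 = 9 - 710 = -701)
K(Q) = (-701 + (-327 + Q)/(848 + Q))*(436 + Q) (K(Q) = ((Q - 327)/(Q + 848) - 701)*(436 + Q) = ((-327 + Q)/(848 + Q) - 701)*(436 + Q) = (-701 + (-327 + Q)/(848 + Q))*(436 + Q))
-4574293 - K(j(-47)) = -4574293 - 25*(-10372876 - 35999*(-47) - 28*(-47)**2)/(848 - 47) = -4574293 - 25*(-10372876 + 1691953 - 28*2209)/801 = -4574293 - 25*(-10372876 + 1691953 - 61852)/801 = -4574293 - 25*(-8742775)/801 = -4574293 - 1*(-218569375/801) = -4574293 + 218569375/801 = -3445439318/801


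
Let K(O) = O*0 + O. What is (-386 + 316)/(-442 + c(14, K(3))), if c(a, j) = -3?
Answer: 14/89 ≈ 0.15730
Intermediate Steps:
K(O) = O (K(O) = 0 + O = O)
(-386 + 316)/(-442 + c(14, K(3))) = (-386 + 316)/(-442 - 3) = -70/(-445) = -70*(-1/445) = 14/89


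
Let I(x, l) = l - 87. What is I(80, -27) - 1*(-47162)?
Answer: 47048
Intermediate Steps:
I(x, l) = -87 + l
I(80, -27) - 1*(-47162) = (-87 - 27) - 1*(-47162) = -114 + 47162 = 47048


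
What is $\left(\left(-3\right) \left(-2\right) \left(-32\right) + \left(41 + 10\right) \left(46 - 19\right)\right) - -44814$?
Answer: $45999$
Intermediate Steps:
$\left(\left(-3\right) \left(-2\right) \left(-32\right) + \left(41 + 10\right) \left(46 - 19\right)\right) - -44814 = \left(6 \left(-32\right) + 51 \cdot 27\right) + 44814 = \left(-192 + 1377\right) + 44814 = 1185 + 44814 = 45999$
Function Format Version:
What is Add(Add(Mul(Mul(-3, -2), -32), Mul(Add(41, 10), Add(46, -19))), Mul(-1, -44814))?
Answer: 45999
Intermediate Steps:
Add(Add(Mul(Mul(-3, -2), -32), Mul(Add(41, 10), Add(46, -19))), Mul(-1, -44814)) = Add(Add(Mul(6, -32), Mul(51, 27)), 44814) = Add(Add(-192, 1377), 44814) = Add(1185, 44814) = 45999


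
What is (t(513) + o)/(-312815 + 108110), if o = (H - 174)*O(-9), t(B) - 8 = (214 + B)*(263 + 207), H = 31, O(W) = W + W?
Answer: -344272/204705 ≈ -1.6818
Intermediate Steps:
O(W) = 2*W
t(B) = 100588 + 470*B (t(B) = 8 + (214 + B)*(263 + 207) = 8 + (214 + B)*470 = 8 + (100580 + 470*B) = 100588 + 470*B)
o = 2574 (o = (31 - 174)*(2*(-9)) = -143*(-18) = 2574)
(t(513) + o)/(-312815 + 108110) = ((100588 + 470*513) + 2574)/(-312815 + 108110) = ((100588 + 241110) + 2574)/(-204705) = (341698 + 2574)*(-1/204705) = 344272*(-1/204705) = -344272/204705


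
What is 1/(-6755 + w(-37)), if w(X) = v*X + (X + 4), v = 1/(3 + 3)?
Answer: -6/40765 ≈ -0.00014719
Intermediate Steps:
v = ⅙ (v = 1/6 = ⅙ ≈ 0.16667)
w(X) = 4 + 7*X/6 (w(X) = X/6 + (X + 4) = X/6 + (4 + X) = 4 + 7*X/6)
1/(-6755 + w(-37)) = 1/(-6755 + (4 + (7/6)*(-37))) = 1/(-6755 + (4 - 259/6)) = 1/(-6755 - 235/6) = 1/(-40765/6) = -6/40765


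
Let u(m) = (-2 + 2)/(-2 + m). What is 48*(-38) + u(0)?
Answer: -1824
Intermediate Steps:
u(m) = 0 (u(m) = 0/(-2 + m) = 0)
48*(-38) + u(0) = 48*(-38) + 0 = -1824 + 0 = -1824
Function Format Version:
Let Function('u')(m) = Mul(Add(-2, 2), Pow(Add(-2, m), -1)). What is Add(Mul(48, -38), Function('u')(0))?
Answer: -1824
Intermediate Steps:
Function('u')(m) = 0 (Function('u')(m) = Mul(0, Pow(Add(-2, m), -1)) = 0)
Add(Mul(48, -38), Function('u')(0)) = Add(Mul(48, -38), 0) = Add(-1824, 0) = -1824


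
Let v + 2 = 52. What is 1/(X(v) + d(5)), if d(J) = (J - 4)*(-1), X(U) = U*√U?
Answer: 1/124999 + 250*√2/124999 ≈ 0.0028365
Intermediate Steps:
v = 50 (v = -2 + 52 = 50)
X(U) = U^(3/2)
d(J) = 4 - J (d(J) = (-4 + J)*(-1) = 4 - J)
1/(X(v) + d(5)) = 1/(50^(3/2) + (4 - 1*5)) = 1/(250*√2 + (4 - 5)) = 1/(250*√2 - 1) = 1/(-1 + 250*√2)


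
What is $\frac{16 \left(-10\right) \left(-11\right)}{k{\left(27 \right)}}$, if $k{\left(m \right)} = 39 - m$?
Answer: $\frac{440}{3} \approx 146.67$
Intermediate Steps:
$\frac{16 \left(-10\right) \left(-11\right)}{k{\left(27 \right)}} = \frac{16 \left(-10\right) \left(-11\right)}{39 - 27} = \frac{\left(-160\right) \left(-11\right)}{39 - 27} = \frac{1760}{12} = 1760 \cdot \frac{1}{12} = \frac{440}{3}$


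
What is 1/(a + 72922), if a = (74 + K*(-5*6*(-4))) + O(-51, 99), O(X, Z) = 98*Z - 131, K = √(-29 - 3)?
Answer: 82567/6817770289 - 480*I*√2/6817770289 ≈ 1.2111e-5 - 9.9567e-8*I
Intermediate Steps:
K = 4*I*√2 (K = √(-32) = 4*I*√2 ≈ 5.6569*I)
O(X, Z) = -131 + 98*Z
a = 9645 + 480*I*√2 (a = (74 + (4*I*√2)*(-5*6*(-4))) + (-131 + 98*99) = (74 + (4*I*√2)*(-30*(-4))) + (-131 + 9702) = (74 + (4*I*√2)*120) + 9571 = (74 + 480*I*√2) + 9571 = 9645 + 480*I*√2 ≈ 9645.0 + 678.82*I)
1/(a + 72922) = 1/((9645 + 480*I*√2) + 72922) = 1/(82567 + 480*I*√2)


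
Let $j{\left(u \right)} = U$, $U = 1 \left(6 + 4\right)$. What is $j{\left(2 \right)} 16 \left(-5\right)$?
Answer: $-800$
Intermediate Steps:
$U = 10$ ($U = 1 \cdot 10 = 10$)
$j{\left(u \right)} = 10$
$j{\left(2 \right)} 16 \left(-5\right) = 10 \cdot 16 \left(-5\right) = 160 \left(-5\right) = -800$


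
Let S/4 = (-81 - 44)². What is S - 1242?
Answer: 61258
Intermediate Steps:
S = 62500 (S = 4*(-81 - 44)² = 4*(-125)² = 4*15625 = 62500)
S - 1242 = 62500 - 1242 = 61258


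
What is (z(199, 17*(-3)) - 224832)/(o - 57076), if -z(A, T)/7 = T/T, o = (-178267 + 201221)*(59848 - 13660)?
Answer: -224839/1060142276 ≈ -0.00021208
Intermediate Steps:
o = 1060199352 (o = 22954*46188 = 1060199352)
z(A, T) = -7 (z(A, T) = -7*T/T = -7*1 = -7)
(z(199, 17*(-3)) - 224832)/(o - 57076) = (-7 - 224832)/(1060199352 - 57076) = -224839/1060142276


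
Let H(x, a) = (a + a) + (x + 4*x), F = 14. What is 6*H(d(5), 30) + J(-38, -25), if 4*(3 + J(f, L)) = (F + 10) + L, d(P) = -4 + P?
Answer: 1547/4 ≈ 386.75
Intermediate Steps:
J(f, L) = 3 + L/4 (J(f, L) = -3 + ((14 + 10) + L)/4 = -3 + (24 + L)/4 = -3 + (6 + L/4) = 3 + L/4)
H(x, a) = 2*a + 5*x
6*H(d(5), 30) + J(-38, -25) = 6*(2*30 + 5*(-4 + 5)) + (3 + (1/4)*(-25)) = 6*(60 + 5*1) + (3 - 25/4) = 6*(60 + 5) - 13/4 = 6*65 - 13/4 = 390 - 13/4 = 1547/4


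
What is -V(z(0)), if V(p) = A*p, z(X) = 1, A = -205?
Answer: 205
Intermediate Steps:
V(p) = -205*p
-V(z(0)) = -(-205) = -1*(-205) = 205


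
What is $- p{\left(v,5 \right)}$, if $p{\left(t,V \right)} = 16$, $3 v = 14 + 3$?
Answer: $-16$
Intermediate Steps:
$v = \frac{17}{3}$ ($v = \frac{14 + 3}{3} = \frac{1}{3} \cdot 17 = \frac{17}{3} \approx 5.6667$)
$- p{\left(v,5 \right)} = \left(-1\right) 16 = -16$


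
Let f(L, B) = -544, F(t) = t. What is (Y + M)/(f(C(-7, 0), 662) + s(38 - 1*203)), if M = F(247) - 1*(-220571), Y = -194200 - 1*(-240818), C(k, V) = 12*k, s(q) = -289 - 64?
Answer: -20572/69 ≈ -298.15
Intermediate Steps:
s(q) = -353
Y = 46618 (Y = -194200 + 240818 = 46618)
M = 220818 (M = 247 - 1*(-220571) = 247 + 220571 = 220818)
(Y + M)/(f(C(-7, 0), 662) + s(38 - 1*203)) = (46618 + 220818)/(-544 - 353) = 267436/(-897) = 267436*(-1/897) = -20572/69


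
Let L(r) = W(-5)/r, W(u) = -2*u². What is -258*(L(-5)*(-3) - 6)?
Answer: 9288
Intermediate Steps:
L(r) = -50/r (L(r) = (-2*(-5)²)/r = (-2*25)/r = -50/r)
-258*(L(-5)*(-3) - 6) = -258*(-50/(-5)*(-3) - 6) = -258*(-50*(-⅕)*(-3) - 6) = -258*(10*(-3) - 6) = -258*(-30 - 6) = -258*(-36) = 9288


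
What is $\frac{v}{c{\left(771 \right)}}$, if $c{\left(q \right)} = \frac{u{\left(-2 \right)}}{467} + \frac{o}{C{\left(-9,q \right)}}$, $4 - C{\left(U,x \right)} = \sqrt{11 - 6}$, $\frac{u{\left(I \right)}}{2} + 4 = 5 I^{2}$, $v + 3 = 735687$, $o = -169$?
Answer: $- \frac{21667921345104}{1241729381} + \frac{27115135351044 \sqrt{5}}{6208646905} \approx -7684.2$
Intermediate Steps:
$v = 735684$ ($v = -3 + 735687 = 735684$)
$u{\left(I \right)} = -8 + 10 I^{2}$ ($u{\left(I \right)} = -8 + 2 \cdot 5 I^{2} = -8 + 10 I^{2}$)
$C{\left(U,x \right)} = 4 - \sqrt{5}$ ($C{\left(U,x \right)} = 4 - \sqrt{11 - 6} = 4 - \sqrt{5}$)
$c{\left(q \right)} = \frac{32}{467} - \frac{169}{4 - \sqrt{5}}$ ($c{\left(q \right)} = \frac{-8 + 10 \left(-2\right)^{2}}{467} - \frac{169}{4 - \sqrt{5}} = \left(-8 + 10 \cdot 4\right) \frac{1}{467} - \frac{169}{4 - \sqrt{5}} = \left(-8 + 40\right) \frac{1}{467} - \frac{169}{4 - \sqrt{5}} = 32 \cdot \frac{1}{467} - \frac{169}{4 - \sqrt{5}} = \frac{32}{467} - \frac{169}{4 - \sqrt{5}}$)
$\frac{v}{c{\left(771 \right)}} = \frac{735684}{- \frac{315340}{5137} - \frac{169 \sqrt{5}}{11}}$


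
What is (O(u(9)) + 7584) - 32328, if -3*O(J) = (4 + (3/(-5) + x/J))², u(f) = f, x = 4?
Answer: -150349729/6075 ≈ -24749.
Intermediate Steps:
O(J) = -(17/5 + 4/J)²/3 (O(J) = -(4 + (3/(-5) + 4/J))²/3 = -(4 + (3*(-⅕) + 4/J))²/3 = -(4 + (-⅗ + 4/J))²/3 = -(17/5 + 4/J)²/3)
(O(u(9)) + 7584) - 32328 = (-1/75*(20 + 17*9)²/9² + 7584) - 32328 = (-1/75*1/81*(20 + 153)² + 7584) - 32328 = (-1/75*1/81*173² + 7584) - 32328 = (-1/75*1/81*29929 + 7584) - 32328 = (-29929/6075 + 7584) - 32328 = 46042871/6075 - 32328 = -150349729/6075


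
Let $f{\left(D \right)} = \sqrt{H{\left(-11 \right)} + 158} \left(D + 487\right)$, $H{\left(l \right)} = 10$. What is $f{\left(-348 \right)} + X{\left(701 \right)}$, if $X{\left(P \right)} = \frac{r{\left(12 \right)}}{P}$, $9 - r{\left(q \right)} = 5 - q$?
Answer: $\frac{16}{701} + 278 \sqrt{42} \approx 1801.7$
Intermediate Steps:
$r{\left(q \right)} = 4 + q$ ($r{\left(q \right)} = 9 - \left(5 - q\right) = 9 + \left(-5 + q\right) = 4 + q$)
$X{\left(P \right)} = \frac{16}{P}$ ($X{\left(P \right)} = \frac{4 + 12}{P} = \frac{16}{P}$)
$f{\left(D \right)} = 2 \sqrt{42} \left(487 + D\right)$ ($f{\left(D \right)} = \sqrt{10 + 158} \left(D + 487\right) = \sqrt{168} \left(487 + D\right) = 2 \sqrt{42} \left(487 + D\right)$)
$f{\left(-348 \right)} + X{\left(701 \right)} = 2 \sqrt{42} \left(487 - 348\right) + \frac{16}{701} = 2 \sqrt{42} \cdot 139 + 16 \cdot \frac{1}{701} = 278 \sqrt{42} + \frac{16}{701} = \frac{16}{701} + 278 \sqrt{42}$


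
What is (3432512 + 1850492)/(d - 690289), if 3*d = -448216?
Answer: -15849012/2519083 ≈ -6.2916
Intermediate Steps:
d = -448216/3 (d = (⅓)*(-448216) = -448216/3 ≈ -1.4941e+5)
(3432512 + 1850492)/(d - 690289) = (3432512 + 1850492)/(-448216/3 - 690289) = 5283004/(-2519083/3) = 5283004*(-3/2519083) = -15849012/2519083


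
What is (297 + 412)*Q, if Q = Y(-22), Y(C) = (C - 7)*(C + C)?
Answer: 904684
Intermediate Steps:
Y(C) = 2*C*(-7 + C) (Y(C) = (-7 + C)*(2*C) = 2*C*(-7 + C))
Q = 1276 (Q = 2*(-22)*(-7 - 22) = 2*(-22)*(-29) = 1276)
(297 + 412)*Q = (297 + 412)*1276 = 709*1276 = 904684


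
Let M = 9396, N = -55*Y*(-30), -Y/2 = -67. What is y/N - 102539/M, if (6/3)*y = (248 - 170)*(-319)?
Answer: -86319199/7869150 ≈ -10.969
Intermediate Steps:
Y = 134 (Y = -2*(-67) = 134)
N = 221100 (N = -55*134*(-30) = -7370*(-30) = 221100)
y = -12441 (y = ((248 - 170)*(-319))/2 = (78*(-319))/2 = (½)*(-24882) = -12441)
y/N - 102539/M = -12441/221100 - 102539/9396 = -12441*1/221100 - 102539*1/9396 = -377/6700 - 102539/9396 = -86319199/7869150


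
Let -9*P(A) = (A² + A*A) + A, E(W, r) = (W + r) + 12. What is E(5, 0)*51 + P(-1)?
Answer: 7802/9 ≈ 866.89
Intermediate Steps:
E(W, r) = 12 + W + r
P(A) = -2*A²/9 - A/9 (P(A) = -((A² + A*A) + A)/9 = -((A² + A²) + A)/9 = -(2*A² + A)/9 = -(A + 2*A²)/9 = -2*A²/9 - A/9)
E(5, 0)*51 + P(-1) = (12 + 5 + 0)*51 - ⅑*(-1)*(1 + 2*(-1)) = 17*51 - ⅑*(-1)*(1 - 2) = 867 - ⅑*(-1)*(-1) = 867 - ⅑ = 7802/9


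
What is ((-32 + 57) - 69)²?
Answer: 1936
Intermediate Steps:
((-32 + 57) - 69)² = (25 - 69)² = (-44)² = 1936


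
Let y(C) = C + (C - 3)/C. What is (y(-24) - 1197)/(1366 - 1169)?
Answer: -9759/1576 ≈ -6.1923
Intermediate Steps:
y(C) = C + (-3 + C)/C
(y(-24) - 1197)/(1366 - 1169) = ((1 - 24 - 3/(-24)) - 1197)/(1366 - 1169) = ((1 - 24 - 3*(-1/24)) - 1197)/197 = ((1 - 24 + 1/8) - 1197)*(1/197) = (-183/8 - 1197)*(1/197) = -9759/8*1/197 = -9759/1576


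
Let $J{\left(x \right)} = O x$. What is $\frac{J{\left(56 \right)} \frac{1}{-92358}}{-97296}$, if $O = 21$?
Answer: $\frac{7}{53488476} \approx 1.3087 \cdot 10^{-7}$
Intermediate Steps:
$J{\left(x \right)} = 21 x$
$\frac{J{\left(56 \right)} \frac{1}{-92358}}{-97296} = \frac{21 \cdot 56 \frac{1}{-92358}}{-97296} = 1176 \left(- \frac{1}{92358}\right) \left(- \frac{1}{97296}\right) = \left(- \frac{28}{2199}\right) \left(- \frac{1}{97296}\right) = \frac{7}{53488476}$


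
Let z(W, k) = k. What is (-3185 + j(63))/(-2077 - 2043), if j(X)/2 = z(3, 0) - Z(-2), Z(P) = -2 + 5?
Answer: 3191/4120 ≈ 0.77451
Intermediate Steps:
Z(P) = 3
j(X) = -6 (j(X) = 2*(0 - 1*3) = 2*(0 - 3) = 2*(-3) = -6)
(-3185 + j(63))/(-2077 - 2043) = (-3185 - 6)/(-2077 - 2043) = -3191/(-4120) = -3191*(-1/4120) = 3191/4120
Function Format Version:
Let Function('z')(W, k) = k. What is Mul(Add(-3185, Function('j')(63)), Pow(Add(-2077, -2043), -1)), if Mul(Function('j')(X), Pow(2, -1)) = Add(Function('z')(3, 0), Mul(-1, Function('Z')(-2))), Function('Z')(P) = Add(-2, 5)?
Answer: Rational(3191, 4120) ≈ 0.77451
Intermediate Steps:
Function('Z')(P) = 3
Function('j')(X) = -6 (Function('j')(X) = Mul(2, Add(0, Mul(-1, 3))) = Mul(2, Add(0, -3)) = Mul(2, -3) = -6)
Mul(Add(-3185, Function('j')(63)), Pow(Add(-2077, -2043), -1)) = Mul(Add(-3185, -6), Pow(Add(-2077, -2043), -1)) = Mul(-3191, Pow(-4120, -1)) = Mul(-3191, Rational(-1, 4120)) = Rational(3191, 4120)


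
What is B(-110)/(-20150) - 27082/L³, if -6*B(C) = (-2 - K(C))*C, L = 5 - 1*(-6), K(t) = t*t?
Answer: -2276303/243815 ≈ -9.3362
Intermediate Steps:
K(t) = t²
L = 11 (L = 5 + 6 = 11)
B(C) = -C*(-2 - C²)/6 (B(C) = -(-2 - C²)*C/6 = -C*(-2 - C²)/6)
B(-110)/(-20150) - 27082/L³ = ((⅙)*(-110)*(2 + (-110)²))/(-20150) - 27082/(11³) = ((⅙)*(-110)*(2 + 12100))*(-1/20150) - 27082/1331 = ((⅙)*(-110)*12102)*(-1/20150) - 27082*1/1331 = -221870*(-1/20150) - 2462/121 = 22187/2015 - 2462/121 = -2276303/243815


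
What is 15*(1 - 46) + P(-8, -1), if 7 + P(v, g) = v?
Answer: -690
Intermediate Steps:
P(v, g) = -7 + v
15*(1 - 46) + P(-8, -1) = 15*(1 - 46) + (-7 - 8) = 15*(-45) - 15 = -675 - 15 = -690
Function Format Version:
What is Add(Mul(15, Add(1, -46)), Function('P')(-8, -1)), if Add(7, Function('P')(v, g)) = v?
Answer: -690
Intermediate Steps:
Function('P')(v, g) = Add(-7, v)
Add(Mul(15, Add(1, -46)), Function('P')(-8, -1)) = Add(Mul(15, Add(1, -46)), Add(-7, -8)) = Add(Mul(15, -45), -15) = Add(-675, -15) = -690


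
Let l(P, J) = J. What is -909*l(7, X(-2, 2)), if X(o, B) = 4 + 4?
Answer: -7272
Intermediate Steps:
X(o, B) = 8
-909*l(7, X(-2, 2)) = -909*8 = -7272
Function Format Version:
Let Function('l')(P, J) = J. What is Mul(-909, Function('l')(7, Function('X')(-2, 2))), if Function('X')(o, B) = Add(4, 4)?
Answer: -7272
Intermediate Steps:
Function('X')(o, B) = 8
Mul(-909, Function('l')(7, Function('X')(-2, 2))) = Mul(-909, 8) = -7272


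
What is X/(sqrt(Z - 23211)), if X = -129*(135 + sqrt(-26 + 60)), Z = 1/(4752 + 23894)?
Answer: 129*I*sqrt(19046791429030)*(135 + sqrt(34))/664902305 ≈ 119.25*I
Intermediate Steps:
Z = 1/28646 ≈ 3.4909e-5
X = -17415 - 129*sqrt(34) (X = -129*(135 + sqrt(34)) = -17415 - 129*sqrt(34) ≈ -18167.)
X/(sqrt(Z - 23211)) = (-17415 - 129*sqrt(34))/(sqrt(1/28646 - 23211)) = (-17415 - 129*sqrt(34))/(sqrt(-664902305/28646)) = (-17415 - 129*sqrt(34))/((I*sqrt(19046791429030)/28646)) = (-17415 - 129*sqrt(34))*(-I*sqrt(19046791429030)/664902305) = -I*sqrt(19046791429030)*(-17415 - 129*sqrt(34))/664902305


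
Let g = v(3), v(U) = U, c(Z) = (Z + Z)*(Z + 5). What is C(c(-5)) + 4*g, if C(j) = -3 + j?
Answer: 9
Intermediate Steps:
c(Z) = 2*Z*(5 + Z) (c(Z) = (2*Z)*(5 + Z) = 2*Z*(5 + Z))
g = 3
C(c(-5)) + 4*g = (-3 + 2*(-5)*(5 - 5)) + 4*3 = (-3 + 2*(-5)*0) + 12 = (-3 + 0) + 12 = -3 + 12 = 9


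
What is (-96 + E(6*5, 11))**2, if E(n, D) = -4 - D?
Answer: 12321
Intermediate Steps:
(-96 + E(6*5, 11))**2 = (-96 + (-4 - 1*11))**2 = (-96 + (-4 - 11))**2 = (-96 - 15)**2 = (-111)**2 = 12321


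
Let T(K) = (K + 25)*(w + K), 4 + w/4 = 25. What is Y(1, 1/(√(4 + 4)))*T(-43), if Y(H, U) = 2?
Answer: -1476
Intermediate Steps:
w = 84 (w = -16 + 4*25 = -16 + 100 = 84)
T(K) = (25 + K)*(84 + K) (T(K) = (K + 25)*(84 + K) = (25 + K)*(84 + K))
Y(1, 1/(√(4 + 4)))*T(-43) = 2*(2100 + (-43)² + 109*(-43)) = 2*(2100 + 1849 - 4687) = 2*(-738) = -1476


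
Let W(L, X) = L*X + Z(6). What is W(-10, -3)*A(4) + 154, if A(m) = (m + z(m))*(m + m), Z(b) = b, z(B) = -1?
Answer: 1018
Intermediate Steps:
W(L, X) = 6 + L*X (W(L, X) = L*X + 6 = 6 + L*X)
A(m) = 2*m*(-1 + m) (A(m) = (m - 1)*(m + m) = (-1 + m)*(2*m) = 2*m*(-1 + m))
W(-10, -3)*A(4) + 154 = (6 - 10*(-3))*(2*4*(-1 + 4)) + 154 = (6 + 30)*(2*4*3) + 154 = 36*24 + 154 = 864 + 154 = 1018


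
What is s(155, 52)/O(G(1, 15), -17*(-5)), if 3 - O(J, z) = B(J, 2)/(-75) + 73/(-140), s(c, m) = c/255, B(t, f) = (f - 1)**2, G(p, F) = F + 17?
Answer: 21700/126191 ≈ 0.17196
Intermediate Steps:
G(p, F) = 17 + F
B(t, f) = (-1 + f)**2
s(c, m) = c/255 (s(c, m) = c*(1/255) = c/255)
O(J, z) = 7423/2100 (O(J, z) = 3 - ((-1 + 2)**2/(-75) + 73/(-140)) = 3 - (1**2*(-1/75) + 73*(-1/140)) = 3 - (1*(-1/75) - 73/140) = 3 - (-1/75 - 73/140) = 3 - 1*(-1123/2100) = 3 + 1123/2100 = 7423/2100)
s(155, 52)/O(G(1, 15), -17*(-5)) = ((1/255)*155)/(7423/2100) = (31/51)*(2100/7423) = 21700/126191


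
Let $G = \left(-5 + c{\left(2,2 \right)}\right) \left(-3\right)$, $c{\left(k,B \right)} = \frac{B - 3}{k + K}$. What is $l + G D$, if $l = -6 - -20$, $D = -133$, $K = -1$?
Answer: $-2380$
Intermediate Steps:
$c{\left(k,B \right)} = \frac{-3 + B}{-1 + k}$ ($c{\left(k,B \right)} = \frac{B - 3}{k - 1} = \frac{-3 + B}{-1 + k}$)
$l = 14$ ($l = -6 + 20 = 14$)
$G = 18$ ($G = \left(-5 + \frac{-3 + 2}{-1 + 2}\right) \left(-3\right) = \left(-5 + 1^{-1} \left(-1\right)\right) \left(-3\right) = \left(-5 + 1 \left(-1\right)\right) \left(-3\right) = \left(-5 - 1\right) \left(-3\right) = \left(-6\right) \left(-3\right) = 18$)
$l + G D = 14 + 18 \left(-133\right) = 14 - 2394 = -2380$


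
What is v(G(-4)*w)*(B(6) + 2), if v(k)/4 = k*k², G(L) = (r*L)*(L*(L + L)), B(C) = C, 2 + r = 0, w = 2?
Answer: 4294967296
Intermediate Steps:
r = -2 (r = -2 + 0 = -2)
G(L) = -4*L³ (G(L) = (-2*L)*(L*(L + L)) = (-2*L)*(L*(2*L)) = (-2*L)*(2*L²) = -4*L³)
v(k) = 4*k³ (v(k) = 4*(k*k²) = 4*k³)
v(G(-4)*w)*(B(6) + 2) = (4*(-4*(-4)³*2)³)*(6 + 2) = (4*(-4*(-64)*2)³)*8 = (4*(256*2)³)*8 = (4*512³)*8 = (4*134217728)*8 = 536870912*8 = 4294967296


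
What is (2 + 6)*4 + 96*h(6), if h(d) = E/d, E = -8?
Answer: -96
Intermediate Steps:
h(d) = -8/d
(2 + 6)*4 + 96*h(6) = (2 + 6)*4 + 96*(-8/6) = 8*4 + 96*(-8*1/6) = 32 + 96*(-4/3) = 32 - 128 = -96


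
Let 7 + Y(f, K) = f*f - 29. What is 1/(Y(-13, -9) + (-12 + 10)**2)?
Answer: 1/137 ≈ 0.0072993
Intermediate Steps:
Y(f, K) = -36 + f**2 (Y(f, K) = -7 + (f*f - 29) = -7 + (f**2 - 29) = -7 + (-29 + f**2) = -36 + f**2)
1/(Y(-13, -9) + (-12 + 10)**2) = 1/((-36 + (-13)**2) + (-12 + 10)**2) = 1/((-36 + 169) + (-2)**2) = 1/(133 + 4) = 1/137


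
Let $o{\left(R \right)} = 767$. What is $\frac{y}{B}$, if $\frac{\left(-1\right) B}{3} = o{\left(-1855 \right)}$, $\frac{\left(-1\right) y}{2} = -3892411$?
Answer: $- \frac{7784822}{2301} \approx -3383.2$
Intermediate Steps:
$y = 7784822$ ($y = \left(-2\right) \left(-3892411\right) = 7784822$)
$B = -2301$ ($B = \left(-3\right) 767 = -2301$)
$\frac{y}{B} = \frac{7784822}{-2301} = 7784822 \left(- \frac{1}{2301}\right) = - \frac{7784822}{2301}$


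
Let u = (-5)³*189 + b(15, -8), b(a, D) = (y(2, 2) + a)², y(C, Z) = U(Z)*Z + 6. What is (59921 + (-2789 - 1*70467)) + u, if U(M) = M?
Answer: -36335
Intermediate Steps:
y(C, Z) = 6 + Z² (y(C, Z) = Z*Z + 6 = Z² + 6 = 6 + Z²)
b(a, D) = (10 + a)² (b(a, D) = ((6 + 2²) + a)² = ((6 + 4) + a)² = (10 + a)²)
u = -23000 (u = (-5)³*189 + (10 + 15)² = -125*189 + 25² = -23625 + 625 = -23000)
(59921 + (-2789 - 1*70467)) + u = (59921 + (-2789 - 1*70467)) - 23000 = (59921 + (-2789 - 70467)) - 23000 = (59921 - 73256) - 23000 = -13335 - 23000 = -36335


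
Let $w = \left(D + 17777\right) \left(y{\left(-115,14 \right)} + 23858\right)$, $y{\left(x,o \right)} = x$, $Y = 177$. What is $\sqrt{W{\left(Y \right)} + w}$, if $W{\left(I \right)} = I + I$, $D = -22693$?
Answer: $i \sqrt{116720234} \approx 10804.0 i$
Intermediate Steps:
$W{\left(I \right)} = 2 I$
$w = -116720588$ ($w = \left(-22693 + 17777\right) \left(-115 + 23858\right) = \left(-4916\right) 23743 = -116720588$)
$\sqrt{W{\left(Y \right)} + w} = \sqrt{2 \cdot 177 - 116720588} = \sqrt{354 - 116720588} = \sqrt{-116720234} = i \sqrt{116720234}$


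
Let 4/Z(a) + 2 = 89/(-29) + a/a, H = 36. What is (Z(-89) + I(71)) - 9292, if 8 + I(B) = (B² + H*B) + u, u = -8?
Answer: -101007/59 ≈ -1712.0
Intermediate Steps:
I(B) = -16 + B² + 36*B (I(B) = -8 + ((B² + 36*B) - 8) = -8 + (-8 + B² + 36*B) = -16 + B² + 36*B)
Z(a) = -58/59 (Z(a) = 4/(-2 + (89/(-29) + a/a)) = 4/(-2 + (89*(-1/29) + 1)) = 4/(-2 + (-89/29 + 1)) = 4/(-2 - 60/29) = 4/(-118/29) = 4*(-29/118) = -58/59)
(Z(-89) + I(71)) - 9292 = (-58/59 + (-16 + 71² + 36*71)) - 9292 = (-58/59 + (-16 + 5041 + 2556)) - 9292 = (-58/59 + 7581) - 9292 = 447221/59 - 9292 = -101007/59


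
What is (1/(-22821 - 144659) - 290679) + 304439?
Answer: 2304524799/167480 ≈ 13760.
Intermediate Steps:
(1/(-22821 - 144659) - 290679) + 304439 = (1/(-167480) - 290679) + 304439 = (-1/167480 - 290679) + 304439 = -48682918921/167480 + 304439 = 2304524799/167480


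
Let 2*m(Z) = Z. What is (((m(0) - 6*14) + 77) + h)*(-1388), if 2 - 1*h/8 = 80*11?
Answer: 9759028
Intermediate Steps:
h = -7024 (h = 16 - 640*11 = 16 - 8*880 = 16 - 7040 = -7024)
m(Z) = Z/2
(((m(0) - 6*14) + 77) + h)*(-1388) = ((((½)*0 - 6*14) + 77) - 7024)*(-1388) = (((0 - 84) + 77) - 7024)*(-1388) = ((-84 + 77) - 7024)*(-1388) = (-7 - 7024)*(-1388) = -7031*(-1388) = 9759028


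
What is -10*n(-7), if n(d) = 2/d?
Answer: 20/7 ≈ 2.8571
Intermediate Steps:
-10*n(-7) = -20/(-7) = -20*(-1)/7 = -10*(-2/7) = 20/7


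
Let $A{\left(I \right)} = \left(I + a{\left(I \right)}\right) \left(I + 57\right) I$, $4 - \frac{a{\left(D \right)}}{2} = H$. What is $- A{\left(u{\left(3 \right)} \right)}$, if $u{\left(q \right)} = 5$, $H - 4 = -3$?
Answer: $-3410$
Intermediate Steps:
$H = 1$ ($H = 4 - 3 = 1$)
$a{\left(D \right)} = 6$ ($a{\left(D \right)} = 8 - 2 = 6$)
$A{\left(I \right)} = I \left(6 + I\right) \left(57 + I\right)$ ($A{\left(I \right)} = \left(I + 6\right) \left(I + 57\right) I = \left(6 + I\right) \left(57 + I\right) I = I \left(6 + I\right) \left(57 + I\right)$)
$- A{\left(u{\left(3 \right)} \right)} = - 5 \left(342 + 5^{2} + 63 \cdot 5\right) = - 5 \left(342 + 25 + 315\right) = - 5 \cdot 682 = \left(-1\right) 3410 = -3410$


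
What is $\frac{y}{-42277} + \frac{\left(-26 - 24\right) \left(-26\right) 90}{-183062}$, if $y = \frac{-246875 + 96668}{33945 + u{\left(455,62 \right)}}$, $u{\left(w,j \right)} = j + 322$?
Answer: $- \frac{28296296227861}{44280474603541} \approx -0.63902$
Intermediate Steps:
$u{\left(w,j \right)} = 322 + j$
$y = - \frac{50069}{11443}$ ($y = \frac{-246875 + 96668}{33945 + \left(322 + 62\right)} = - \frac{150207}{33945 + 384} = - \frac{150207}{34329} = \left(-150207\right) \frac{1}{34329} = - \frac{50069}{11443} \approx -4.3755$)
$\frac{y}{-42277} + \frac{\left(-26 - 24\right) \left(-26\right) 90}{-183062} = - \frac{50069}{11443 \left(-42277\right)} + \frac{\left(-26 - 24\right) \left(-26\right) 90}{-183062} = \left(- \frac{50069}{11443}\right) \left(- \frac{1}{42277}\right) + \left(-50\right) \left(-26\right) 90 \left(- \frac{1}{183062}\right) = \frac{50069}{483775711} + 1300 \cdot 90 \left(- \frac{1}{183062}\right) = \frac{50069}{483775711} + 117000 \left(- \frac{1}{183062}\right) = \frac{50069}{483775711} - \frac{58500}{91531} = - \frac{28296296227861}{44280474603541}$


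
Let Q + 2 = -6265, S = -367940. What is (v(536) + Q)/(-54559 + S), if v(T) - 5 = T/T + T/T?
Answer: 6260/422499 ≈ 0.014817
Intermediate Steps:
v(T) = 7 (v(T) = 5 + (T/T + T/T) = 5 + (1 + 1) = 5 + 2 = 7)
Q = -6267 (Q = -2 - 6265 = -6267)
(v(536) + Q)/(-54559 + S) = (7 - 6267)/(-54559 - 367940) = -6260/(-422499) = -6260*(-1/422499) = 6260/422499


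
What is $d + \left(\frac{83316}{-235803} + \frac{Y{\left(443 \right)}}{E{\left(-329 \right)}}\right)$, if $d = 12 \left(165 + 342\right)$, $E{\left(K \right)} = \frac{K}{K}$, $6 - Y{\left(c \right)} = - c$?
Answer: $\frac{513472561}{78601} \approx 6532.6$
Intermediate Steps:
$Y{\left(c \right)} = 6 + c$ ($Y{\left(c \right)} = 6 - - c = 6 + c$)
$E{\left(K \right)} = 1$
$d = 6084$ ($d = 12 \cdot 507 = 6084$)
$d + \left(\frac{83316}{-235803} + \frac{Y{\left(443 \right)}}{E{\left(-329 \right)}}\right) = 6084 + \left(\frac{83316}{-235803} + \frac{6 + 443}{1}\right) = 6084 + \left(83316 \left(- \frac{1}{235803}\right) + 449 \cdot 1\right) = 6084 + \left(- \frac{27772}{78601} + 449\right) = 6084 + \frac{35264077}{78601} = \frac{513472561}{78601}$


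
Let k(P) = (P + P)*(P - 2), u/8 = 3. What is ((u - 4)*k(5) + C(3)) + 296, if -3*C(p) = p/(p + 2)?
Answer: 4479/5 ≈ 895.80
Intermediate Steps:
u = 24 (u = 8*3 = 24)
k(P) = 2*P*(-2 + P) (k(P) = (2*P)*(-2 + P) = 2*P*(-2 + P))
C(p) = -p/(3*(2 + p)) (C(p) = -p/(3*(p + 2)) = -p/(3*(2 + p)))
((u - 4)*k(5) + C(3)) + 296 = ((24 - 4)*(2*5*(-2 + 5)) - 1*3/(6 + 3*3)) + 296 = (20*(2*5*3) - 1*3/(6 + 9)) + 296 = (20*30 - 1*3/15) + 296 = (600 - 1*3*1/15) + 296 = (600 - 1/5) + 296 = 2999/5 + 296 = 4479/5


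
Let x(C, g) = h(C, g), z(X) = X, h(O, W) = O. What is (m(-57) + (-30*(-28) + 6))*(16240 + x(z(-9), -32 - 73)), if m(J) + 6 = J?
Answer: 12708873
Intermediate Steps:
m(J) = -6 + J
x(C, g) = C
(m(-57) + (-30*(-28) + 6))*(16240 + x(z(-9), -32 - 73)) = ((-6 - 57) + (-30*(-28) + 6))*(16240 - 9) = (-63 + (840 + 6))*16231 = (-63 + 846)*16231 = 783*16231 = 12708873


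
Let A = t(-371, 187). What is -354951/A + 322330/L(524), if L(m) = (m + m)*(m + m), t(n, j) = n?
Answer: 194981843767/203735392 ≈ 957.04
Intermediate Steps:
A = -371
L(m) = 4*m**2 (L(m) = (2*m)*(2*m) = 4*m**2)
-354951/A + 322330/L(524) = -354951/(-371) + 322330/((4*524**2)) = -354951*(-1/371) + 322330/((4*274576)) = 354951/371 + 322330/1098304 = 354951/371 + 322330*(1/1098304) = 354951/371 + 161165/549152 = 194981843767/203735392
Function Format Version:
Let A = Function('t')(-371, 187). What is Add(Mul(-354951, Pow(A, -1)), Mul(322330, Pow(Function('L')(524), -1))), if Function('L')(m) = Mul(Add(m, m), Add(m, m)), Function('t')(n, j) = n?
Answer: Rational(194981843767, 203735392) ≈ 957.04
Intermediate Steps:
A = -371
Function('L')(m) = Mul(4, Pow(m, 2)) (Function('L')(m) = Mul(Mul(2, m), Mul(2, m)) = Mul(4, Pow(m, 2)))
Add(Mul(-354951, Pow(A, -1)), Mul(322330, Pow(Function('L')(524), -1))) = Add(Mul(-354951, Pow(-371, -1)), Mul(322330, Pow(Mul(4, Pow(524, 2)), -1))) = Add(Mul(-354951, Rational(-1, 371)), Mul(322330, Pow(Mul(4, 274576), -1))) = Add(Rational(354951, 371), Mul(322330, Pow(1098304, -1))) = Add(Rational(354951, 371), Mul(322330, Rational(1, 1098304))) = Add(Rational(354951, 371), Rational(161165, 549152)) = Rational(194981843767, 203735392)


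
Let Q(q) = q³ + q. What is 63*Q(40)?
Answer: 4034520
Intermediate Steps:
Q(q) = q + q³
63*Q(40) = 63*(40 + 40³) = 63*(40 + 64000) = 63*64040 = 4034520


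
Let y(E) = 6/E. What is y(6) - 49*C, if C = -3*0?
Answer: 1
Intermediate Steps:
C = 0
y(6) - 49*C = 6/6 - 49*0 = 6*(1/6) + 0 = 1 + 0 = 1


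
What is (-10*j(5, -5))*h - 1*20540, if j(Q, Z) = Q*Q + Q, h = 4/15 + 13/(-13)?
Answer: -20320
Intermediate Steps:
h = -11/15 (h = 4*(1/15) + 13*(-1/13) = 4/15 - 1 = -11/15 ≈ -0.73333)
j(Q, Z) = Q + Q**2 (j(Q, Z) = Q**2 + Q = Q + Q**2)
(-10*j(5, -5))*h - 1*20540 = -50*(1 + 5)*(-11/15) - 1*20540 = -50*6*(-11/15) - 20540 = -10*30*(-11/15) - 20540 = -300*(-11/15) - 20540 = 220 - 20540 = -20320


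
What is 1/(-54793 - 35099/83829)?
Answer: -83829/4593277496 ≈ -1.8250e-5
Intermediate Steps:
1/(-54793 - 35099/83829) = 1/(-4593277496/83829) = -83829/4593277496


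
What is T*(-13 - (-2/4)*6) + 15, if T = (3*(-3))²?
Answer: -795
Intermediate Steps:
T = 81 (T = (-9)² = 81)
T*(-13 - (-2/4)*6) + 15 = 81*(-13 - (-2/4)*6) + 15 = 81*(-13 - (-2*¼)*6) + 15 = 81*(-13 - (-1)*6/2) + 15 = 81*(-13 - 1*(-3)) + 15 = 81*(-13 + 3) + 15 = 81*(-10) + 15 = -810 + 15 = -795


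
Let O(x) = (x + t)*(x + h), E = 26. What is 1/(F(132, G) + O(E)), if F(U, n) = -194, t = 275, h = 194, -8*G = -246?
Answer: 1/66026 ≈ 1.5146e-5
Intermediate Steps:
G = 123/4 (G = -1/8*(-246) = 123/4 ≈ 30.750)
O(x) = (194 + x)*(275 + x) (O(x) = (x + 275)*(x + 194) = (275 + x)*(194 + x) = (194 + x)*(275 + x))
1/(F(132, G) + O(E)) = 1/(-194 + (53350 + 26**2 + 469*26)) = 1/(-194 + (53350 + 676 + 12194)) = 1/(-194 + 66220) = 1/66026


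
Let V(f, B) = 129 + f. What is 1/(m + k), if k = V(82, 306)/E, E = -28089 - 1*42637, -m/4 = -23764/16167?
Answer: 1143427242/6719519419 ≈ 0.17017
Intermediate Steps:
m = 95056/16167 (m = -(-95056)/16167 = -4*(-23764/16167) = 95056/16167 ≈ 5.8796)
E = -70726 (E = -28089 - 42637 = -70726)
k = -211/70726 (k = (129 + 82)/(-70726) = 211*(-1/70726) = -211/70726 ≈ -0.0029833)
1/(m + k) = 1/(95056/16167 - 211/70726) = 1/(6719519419/1143427242) = 1143427242/6719519419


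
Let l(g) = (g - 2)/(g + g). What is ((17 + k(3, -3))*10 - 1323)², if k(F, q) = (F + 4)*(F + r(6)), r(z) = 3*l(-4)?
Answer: 2468041/4 ≈ 6.1701e+5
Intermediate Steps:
l(g) = (-2 + g)/(2*g) (l(g) = (-2 + g)/((2*g)) = (-2 + g)*(1/(2*g)) = (-2 + g)/(2*g))
r(z) = 9/4 (r(z) = 3*((½)*(-2 - 4)/(-4)) = 3*((½)*(-¼)*(-6)) = 3*(¾) = 9/4)
k(F, q) = (4 + F)*(9/4 + F) (k(F, q) = (F + 4)*(F + 9/4) = (4 + F)*(9/4 + F))
((17 + k(3, -3))*10 - 1323)² = ((17 + (9 + 3² + (25/4)*3))*10 - 1323)² = ((17 + (9 + 9 + 75/4))*10 - 1323)² = ((17 + 147/4)*10 - 1323)² = ((215/4)*10 - 1323)² = (1075/2 - 1323)² = (-1571/2)² = 2468041/4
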